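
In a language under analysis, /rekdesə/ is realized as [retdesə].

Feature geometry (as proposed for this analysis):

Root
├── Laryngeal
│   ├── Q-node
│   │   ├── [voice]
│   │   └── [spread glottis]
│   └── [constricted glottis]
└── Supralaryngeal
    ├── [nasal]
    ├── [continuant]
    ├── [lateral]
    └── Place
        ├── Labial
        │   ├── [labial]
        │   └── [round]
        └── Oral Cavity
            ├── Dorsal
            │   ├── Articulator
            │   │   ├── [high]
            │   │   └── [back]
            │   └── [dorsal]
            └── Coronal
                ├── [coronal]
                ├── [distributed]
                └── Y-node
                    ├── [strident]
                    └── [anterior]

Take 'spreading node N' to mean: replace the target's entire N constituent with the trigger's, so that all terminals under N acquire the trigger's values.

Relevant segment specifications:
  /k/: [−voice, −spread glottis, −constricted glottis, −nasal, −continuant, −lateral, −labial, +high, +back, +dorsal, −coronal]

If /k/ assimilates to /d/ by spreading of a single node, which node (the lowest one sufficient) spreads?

Oral Cavity

Comparing /k/ with its surface form [t], the features that change are [coronal], [anterior], [distributed], [strident], [dorsal], [high], [back].
In this geometry the lowest node dominating all of them is Oral Cavity: every daughter of Oral Cavity dominates only a proper subset, so no lower node suffices.
Delinking /k/'s Oral Cavity and associating /d/'s Oral Cavity gives precisely the feature bundle of [t].
[voice], a feature on which the two segments disagree outside Oral Cavity, is unchanged — nothing dominating it spread, and Oral Cavity is the minimal sufficient constituent.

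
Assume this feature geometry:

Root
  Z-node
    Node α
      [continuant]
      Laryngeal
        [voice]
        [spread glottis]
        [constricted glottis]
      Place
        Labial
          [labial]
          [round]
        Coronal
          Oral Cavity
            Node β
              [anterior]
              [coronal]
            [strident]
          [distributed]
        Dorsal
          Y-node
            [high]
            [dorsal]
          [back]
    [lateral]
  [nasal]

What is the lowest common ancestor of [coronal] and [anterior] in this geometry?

Node β

[coronal] is immediately dominated by Node β.
[anterior] is immediately dominated by Node β.
Node β is the lowest common ancestor — every listed feature sits under it, and no single subconstituent of Node β covers them all.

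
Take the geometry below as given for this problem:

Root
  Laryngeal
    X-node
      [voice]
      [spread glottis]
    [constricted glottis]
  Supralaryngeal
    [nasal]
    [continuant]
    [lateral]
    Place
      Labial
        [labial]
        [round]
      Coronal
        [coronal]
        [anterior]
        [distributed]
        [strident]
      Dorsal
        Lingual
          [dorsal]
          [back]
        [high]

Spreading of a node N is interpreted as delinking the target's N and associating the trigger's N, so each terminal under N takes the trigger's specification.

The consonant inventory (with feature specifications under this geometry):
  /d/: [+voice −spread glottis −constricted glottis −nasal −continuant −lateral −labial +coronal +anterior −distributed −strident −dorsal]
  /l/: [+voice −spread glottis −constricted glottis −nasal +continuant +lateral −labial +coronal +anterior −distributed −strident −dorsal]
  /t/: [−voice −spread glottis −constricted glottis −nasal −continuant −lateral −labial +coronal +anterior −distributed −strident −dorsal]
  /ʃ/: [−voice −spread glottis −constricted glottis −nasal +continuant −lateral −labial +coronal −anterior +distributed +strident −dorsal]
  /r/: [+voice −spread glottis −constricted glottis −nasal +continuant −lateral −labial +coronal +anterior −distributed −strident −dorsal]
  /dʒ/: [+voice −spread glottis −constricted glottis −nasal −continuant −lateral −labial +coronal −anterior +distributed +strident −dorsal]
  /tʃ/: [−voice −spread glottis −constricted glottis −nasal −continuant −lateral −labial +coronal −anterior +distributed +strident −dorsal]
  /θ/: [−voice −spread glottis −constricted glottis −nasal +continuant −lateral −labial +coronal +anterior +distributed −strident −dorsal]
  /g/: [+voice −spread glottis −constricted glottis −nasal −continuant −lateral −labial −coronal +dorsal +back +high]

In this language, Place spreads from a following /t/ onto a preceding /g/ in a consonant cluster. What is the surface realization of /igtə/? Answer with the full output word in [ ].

The Place node dominates the terminals [labial], [round], [coronal], [anterior], [distributed], [strident], [dorsal], [back], [high].
Spreading Place from /t/ onto /g/ replaces those values with /t/'s: [−labial], [+coronal], [+anterior], [−distributed], [−strident], [−dorsal]. Features outside Place ([voice], [spread glottis], [constricted glottis], …) stay as in /g/.
Among the inventory, only /d/ has exactly this specification, giving the surface form [idtə].

[idtə]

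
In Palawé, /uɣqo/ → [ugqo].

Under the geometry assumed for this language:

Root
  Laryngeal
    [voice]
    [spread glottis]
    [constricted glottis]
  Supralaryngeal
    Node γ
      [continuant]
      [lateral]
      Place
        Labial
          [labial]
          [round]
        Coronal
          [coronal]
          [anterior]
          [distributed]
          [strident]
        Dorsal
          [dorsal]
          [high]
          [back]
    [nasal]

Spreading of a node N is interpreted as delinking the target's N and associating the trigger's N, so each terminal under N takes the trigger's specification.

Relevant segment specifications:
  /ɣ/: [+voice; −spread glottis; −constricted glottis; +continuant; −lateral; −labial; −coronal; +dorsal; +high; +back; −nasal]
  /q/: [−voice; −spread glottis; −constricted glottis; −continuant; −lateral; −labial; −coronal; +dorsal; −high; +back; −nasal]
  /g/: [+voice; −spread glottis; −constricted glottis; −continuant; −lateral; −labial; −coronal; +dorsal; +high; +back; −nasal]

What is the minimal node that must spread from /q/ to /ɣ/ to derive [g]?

/ɣ/ and [g] differ in [continuant]; every other specified feature is identical.
Only a single terminal changes, and /q/ supplies the new value, so [continuant] itself is the minimal spreading constituent.
Had Node γ or a higher node spread, [high] would have taken /q/'s value; it stays as in /ɣ/, confirming the spreading constituent is exactly [continuant].

[continuant]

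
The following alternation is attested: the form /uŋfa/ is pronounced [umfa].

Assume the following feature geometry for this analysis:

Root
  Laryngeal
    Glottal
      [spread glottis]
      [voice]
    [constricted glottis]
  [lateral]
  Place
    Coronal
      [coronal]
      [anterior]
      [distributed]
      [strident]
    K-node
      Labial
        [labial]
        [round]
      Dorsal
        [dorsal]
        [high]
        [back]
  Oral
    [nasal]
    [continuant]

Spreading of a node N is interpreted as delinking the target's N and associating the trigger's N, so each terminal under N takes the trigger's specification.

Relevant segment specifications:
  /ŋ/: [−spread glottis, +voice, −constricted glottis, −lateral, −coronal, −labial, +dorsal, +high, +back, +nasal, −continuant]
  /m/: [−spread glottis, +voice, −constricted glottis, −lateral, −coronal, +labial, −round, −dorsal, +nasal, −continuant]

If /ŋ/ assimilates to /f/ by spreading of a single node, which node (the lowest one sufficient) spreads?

Feature comparison: [labial], [round], [dorsal], [high], [back] differ between /ŋ/ and [m]; the remaining terminals match.
The smallest constituent containing every changed terminal is K-node — each of its daughters lacks at least one of the affected features.
If K-node spreads, every terminal under it takes /f/'s value, producing [m] as observed.
Features on which the two segments disagree outside K-node, such as [voice], [nasal], are unchanged — nothing dominating them spread, and K-node is the minimal sufficient constituent.

K-node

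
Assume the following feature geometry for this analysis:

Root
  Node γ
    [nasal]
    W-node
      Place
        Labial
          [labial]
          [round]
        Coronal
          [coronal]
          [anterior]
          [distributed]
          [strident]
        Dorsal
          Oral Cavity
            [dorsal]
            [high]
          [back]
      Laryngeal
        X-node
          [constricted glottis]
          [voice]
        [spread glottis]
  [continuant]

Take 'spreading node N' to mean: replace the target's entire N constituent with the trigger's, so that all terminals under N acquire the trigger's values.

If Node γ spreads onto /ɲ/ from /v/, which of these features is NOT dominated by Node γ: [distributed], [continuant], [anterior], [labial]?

Node γ dominates exactly [nasal], [labial], [round], [coronal], [anterior], [distributed], [strident], [dorsal], [high], [back], [constricted glottis], [voice], [spread glottis].
[distributed], [anterior], [labial] all lie under Node γ, so they are overwritten when Node γ spreads.
But [continuant] is a dependent of Root, outside Node γ; it is therefore untouched by the spreading.

[continuant]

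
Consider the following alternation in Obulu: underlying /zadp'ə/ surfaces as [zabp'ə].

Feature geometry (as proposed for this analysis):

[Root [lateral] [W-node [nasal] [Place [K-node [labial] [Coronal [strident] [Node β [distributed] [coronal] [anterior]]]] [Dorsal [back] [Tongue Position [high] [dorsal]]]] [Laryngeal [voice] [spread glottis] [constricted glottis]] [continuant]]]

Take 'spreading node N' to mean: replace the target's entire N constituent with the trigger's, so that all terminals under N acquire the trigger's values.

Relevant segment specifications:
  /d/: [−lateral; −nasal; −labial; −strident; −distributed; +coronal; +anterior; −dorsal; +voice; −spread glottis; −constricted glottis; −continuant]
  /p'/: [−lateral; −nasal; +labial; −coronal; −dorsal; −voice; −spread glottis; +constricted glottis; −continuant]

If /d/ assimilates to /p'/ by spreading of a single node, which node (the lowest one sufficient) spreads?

K-node

The alternation /d/ → [b] changes [labial], [coronal], [anterior], [distributed], [strident] and nothing else.
Tracing each changed feature up the tree, the paths first meet at K-node; any lower node misses at least one of them.
Delinking /d/'s K-node and associating /p'/'s K-node gives precisely the feature bundle of [b].
Features on which the two segments disagree outside K-node, such as [voice], [constricted glottis], are unchanged — nothing dominating them spread, and K-node is the minimal sufficient constituent.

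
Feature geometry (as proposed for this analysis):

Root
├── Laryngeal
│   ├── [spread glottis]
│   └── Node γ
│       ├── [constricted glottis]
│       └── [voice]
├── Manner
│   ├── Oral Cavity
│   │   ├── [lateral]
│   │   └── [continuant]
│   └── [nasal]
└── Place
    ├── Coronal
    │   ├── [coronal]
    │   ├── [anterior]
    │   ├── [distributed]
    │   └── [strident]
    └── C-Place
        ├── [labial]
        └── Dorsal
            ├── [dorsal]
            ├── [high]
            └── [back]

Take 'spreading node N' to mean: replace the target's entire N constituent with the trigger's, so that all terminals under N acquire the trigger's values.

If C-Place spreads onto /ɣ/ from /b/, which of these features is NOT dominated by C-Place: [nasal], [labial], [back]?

Under this geometry, C-Place contains [labial], [dorsal], [high], [back].
Of the listed options, [labial], [back] are among these and would be overwritten by spreading C-Place.
[nasal] is not within the C-Place subtree (it hangs from Manner), so /ɣ/'s [nasal] value survives.

[nasal]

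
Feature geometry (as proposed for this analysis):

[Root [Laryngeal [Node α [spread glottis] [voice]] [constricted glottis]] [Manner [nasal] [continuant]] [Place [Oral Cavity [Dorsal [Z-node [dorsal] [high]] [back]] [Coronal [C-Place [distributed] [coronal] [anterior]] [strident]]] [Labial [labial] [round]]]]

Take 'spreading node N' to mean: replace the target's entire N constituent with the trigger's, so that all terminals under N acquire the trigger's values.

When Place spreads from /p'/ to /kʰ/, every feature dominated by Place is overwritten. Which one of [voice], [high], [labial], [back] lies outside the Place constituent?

[voice]

Place dominates exactly [dorsal], [high], [back], [distributed], [coronal], [anterior], [strident], [labial], [round].
Spreading Place replaces [labial], [high], [back] with the trigger's values, since each sits inside the Place constituent.
[voice] attaches under Node α, not under Place, so /kʰ/ retains its own value for [voice].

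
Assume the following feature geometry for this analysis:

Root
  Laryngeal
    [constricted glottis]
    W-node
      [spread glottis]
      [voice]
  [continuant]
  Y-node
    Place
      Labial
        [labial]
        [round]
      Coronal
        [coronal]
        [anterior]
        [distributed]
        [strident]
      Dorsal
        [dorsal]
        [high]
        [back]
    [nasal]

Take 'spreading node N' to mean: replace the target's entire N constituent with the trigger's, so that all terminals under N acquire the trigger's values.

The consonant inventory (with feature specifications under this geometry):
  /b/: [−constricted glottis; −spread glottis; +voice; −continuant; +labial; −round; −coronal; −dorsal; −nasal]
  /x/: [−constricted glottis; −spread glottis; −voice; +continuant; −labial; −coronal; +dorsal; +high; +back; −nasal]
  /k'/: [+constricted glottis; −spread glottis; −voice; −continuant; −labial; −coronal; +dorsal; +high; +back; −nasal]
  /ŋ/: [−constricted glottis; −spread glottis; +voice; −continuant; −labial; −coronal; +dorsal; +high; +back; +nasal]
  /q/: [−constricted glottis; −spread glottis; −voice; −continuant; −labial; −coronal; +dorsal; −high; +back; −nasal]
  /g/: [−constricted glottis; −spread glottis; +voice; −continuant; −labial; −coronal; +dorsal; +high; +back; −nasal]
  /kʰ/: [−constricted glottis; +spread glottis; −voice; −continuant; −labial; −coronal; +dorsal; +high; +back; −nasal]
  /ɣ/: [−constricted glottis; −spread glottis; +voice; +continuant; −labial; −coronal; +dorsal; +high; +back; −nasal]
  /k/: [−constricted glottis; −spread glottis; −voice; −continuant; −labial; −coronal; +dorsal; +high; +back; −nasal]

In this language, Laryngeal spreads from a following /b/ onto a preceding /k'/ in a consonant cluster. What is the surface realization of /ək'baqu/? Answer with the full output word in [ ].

Laryngeal immediately or transitively dominates [constricted glottis], [spread glottis], [voice].
After delinking /k'/'s Laryngeal and linking /b/'s, the affected terminals become [−constricted glottis], [−spread glottis], [+voice]; [continuant], [labial], [coronal], … (outside Laryngeal) are retained from /k'/.
This feature bundle is that of [g], so /ək'baqu/ surfaces as [əgbaqu].

[əgbaqu]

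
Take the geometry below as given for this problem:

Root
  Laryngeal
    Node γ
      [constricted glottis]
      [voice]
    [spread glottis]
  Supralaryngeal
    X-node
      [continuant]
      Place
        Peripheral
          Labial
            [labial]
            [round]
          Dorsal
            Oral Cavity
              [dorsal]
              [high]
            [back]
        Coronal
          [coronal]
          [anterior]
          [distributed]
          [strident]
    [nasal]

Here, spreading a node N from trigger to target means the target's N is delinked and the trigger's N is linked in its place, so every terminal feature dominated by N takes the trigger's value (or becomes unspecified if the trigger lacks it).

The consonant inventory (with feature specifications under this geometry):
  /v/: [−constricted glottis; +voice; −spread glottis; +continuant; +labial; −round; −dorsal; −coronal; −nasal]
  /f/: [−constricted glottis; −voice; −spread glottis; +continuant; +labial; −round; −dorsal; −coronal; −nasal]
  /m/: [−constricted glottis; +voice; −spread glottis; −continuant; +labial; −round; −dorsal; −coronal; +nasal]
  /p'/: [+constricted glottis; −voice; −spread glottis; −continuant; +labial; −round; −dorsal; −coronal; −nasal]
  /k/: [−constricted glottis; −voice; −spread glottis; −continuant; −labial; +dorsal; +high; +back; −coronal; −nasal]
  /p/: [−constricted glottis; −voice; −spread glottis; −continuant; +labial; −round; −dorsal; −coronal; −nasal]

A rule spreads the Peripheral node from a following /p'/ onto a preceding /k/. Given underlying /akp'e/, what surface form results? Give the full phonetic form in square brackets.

Terminals under Peripheral in this geometry: [labial], [round], [dorsal], [high], [back].
After delinking /k/'s Peripheral and linking /p'/'s, the affected terminals become [+labial], [−round], [−dorsal]; [constricted glottis], [voice], [spread glottis], … (outside Peripheral) are retained from /k/.
The resulting bundle matches /p/ in the inventory; substituting it for /k/ gives [app'e].

[app'e]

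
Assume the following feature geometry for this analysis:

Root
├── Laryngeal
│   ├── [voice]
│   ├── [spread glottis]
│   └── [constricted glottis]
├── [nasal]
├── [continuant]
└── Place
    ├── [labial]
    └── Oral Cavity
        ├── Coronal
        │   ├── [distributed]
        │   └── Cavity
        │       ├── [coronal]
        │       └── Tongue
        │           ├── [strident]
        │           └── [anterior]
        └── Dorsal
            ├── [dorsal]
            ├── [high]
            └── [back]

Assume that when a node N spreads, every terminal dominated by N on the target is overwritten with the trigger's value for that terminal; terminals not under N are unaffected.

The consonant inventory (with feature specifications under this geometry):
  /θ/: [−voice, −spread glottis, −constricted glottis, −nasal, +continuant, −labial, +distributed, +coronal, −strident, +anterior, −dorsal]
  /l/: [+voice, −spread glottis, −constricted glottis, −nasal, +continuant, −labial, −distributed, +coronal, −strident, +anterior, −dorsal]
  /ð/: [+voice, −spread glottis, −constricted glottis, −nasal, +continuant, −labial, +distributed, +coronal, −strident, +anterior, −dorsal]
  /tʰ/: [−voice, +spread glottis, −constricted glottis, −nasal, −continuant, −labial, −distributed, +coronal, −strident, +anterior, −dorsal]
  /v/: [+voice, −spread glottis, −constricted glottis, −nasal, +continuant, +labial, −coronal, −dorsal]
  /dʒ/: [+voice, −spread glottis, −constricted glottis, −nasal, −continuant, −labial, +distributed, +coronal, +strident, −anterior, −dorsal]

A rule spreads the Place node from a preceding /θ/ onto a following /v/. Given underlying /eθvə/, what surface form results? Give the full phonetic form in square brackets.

Terminals under Place in this geometry: [labial], [distributed], [coronal], [strident], [anterior], [dorsal], [high], [back].
Spreading Place from /θ/ onto /v/ replaces those values with /θ/'s: [−labial], [+distributed], [+coronal], [−strident], [+anterior], [−dorsal]. Features outside Place ([voice], [spread glottis], [constricted glottis], …) stay as in /v/.
The resulting bundle matches /ð/ in the inventory; substituting it for /v/ gives [eθðə].

[eθðə]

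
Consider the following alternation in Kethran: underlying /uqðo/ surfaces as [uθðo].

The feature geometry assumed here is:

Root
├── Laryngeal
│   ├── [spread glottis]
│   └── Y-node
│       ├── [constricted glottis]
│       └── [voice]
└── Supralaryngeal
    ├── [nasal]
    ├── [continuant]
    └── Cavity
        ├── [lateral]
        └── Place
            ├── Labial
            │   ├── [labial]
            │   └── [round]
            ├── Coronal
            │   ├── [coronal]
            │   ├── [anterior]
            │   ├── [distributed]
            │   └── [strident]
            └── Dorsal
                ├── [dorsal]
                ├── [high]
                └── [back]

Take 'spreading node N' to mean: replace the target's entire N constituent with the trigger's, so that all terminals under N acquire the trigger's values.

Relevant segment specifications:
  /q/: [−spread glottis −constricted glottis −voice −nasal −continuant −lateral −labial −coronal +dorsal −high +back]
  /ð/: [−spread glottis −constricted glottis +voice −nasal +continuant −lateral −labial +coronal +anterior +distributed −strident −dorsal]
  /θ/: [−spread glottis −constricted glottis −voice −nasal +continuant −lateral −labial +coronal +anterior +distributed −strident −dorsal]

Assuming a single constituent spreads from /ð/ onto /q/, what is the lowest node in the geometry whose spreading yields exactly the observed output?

The alternation /q/ → [θ] changes [continuant], [coronal], [anterior], [distributed], [strident], [dorsal], [high], [back] and nothing else.
In this geometry the lowest node dominating all of them is Supralaryngeal: every daughter of Supralaryngeal dominates only a proper subset, so no lower node suffices.
Delinking /q/'s Supralaryngeal and associating /ð/'s Supralaryngeal gives precisely the feature bundle of [θ].
Since [voice] is preserved even though /ð/ disagrees there, no node above Supralaryngeal spread.

Supralaryngeal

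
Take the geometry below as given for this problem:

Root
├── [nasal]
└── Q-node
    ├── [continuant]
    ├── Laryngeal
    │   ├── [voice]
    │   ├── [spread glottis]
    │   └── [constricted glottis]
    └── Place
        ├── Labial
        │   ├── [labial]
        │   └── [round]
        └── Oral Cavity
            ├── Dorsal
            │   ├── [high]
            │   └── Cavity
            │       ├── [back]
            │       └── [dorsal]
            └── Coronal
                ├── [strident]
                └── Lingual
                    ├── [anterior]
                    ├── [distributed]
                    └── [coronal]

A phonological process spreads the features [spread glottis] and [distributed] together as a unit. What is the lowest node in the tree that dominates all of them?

[spread glottis]: Root > Q-node > Laryngeal > [spread glottis].
[distributed] lies under Lingual (below Q-node).
Q-node is the lowest common ancestor — every listed feature sits under it, and no single subconstituent of Q-node covers them all.

Q-node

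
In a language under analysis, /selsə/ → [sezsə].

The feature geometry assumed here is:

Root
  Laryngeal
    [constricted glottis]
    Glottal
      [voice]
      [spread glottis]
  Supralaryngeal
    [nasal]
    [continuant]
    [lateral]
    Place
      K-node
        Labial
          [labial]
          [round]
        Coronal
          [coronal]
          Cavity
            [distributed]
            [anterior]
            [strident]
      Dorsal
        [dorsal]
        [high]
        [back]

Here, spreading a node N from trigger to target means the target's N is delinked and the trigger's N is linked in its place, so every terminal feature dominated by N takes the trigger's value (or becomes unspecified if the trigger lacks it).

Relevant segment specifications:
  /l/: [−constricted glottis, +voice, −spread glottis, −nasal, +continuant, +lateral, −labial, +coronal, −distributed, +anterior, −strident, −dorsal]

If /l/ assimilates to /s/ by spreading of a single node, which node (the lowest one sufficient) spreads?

Supralaryngeal

Comparing /l/ with its surface form [z], the features that change are [lateral], [strident].
Tracing each changed feature up the tree, the paths first meet at Supralaryngeal; any lower node misses at least one of them.
If Supralaryngeal spreads, every terminal under it takes /s/'s value, producing [z] as observed.
Since [voice] is preserved even though /s/ disagrees there, no node above Supralaryngeal spread.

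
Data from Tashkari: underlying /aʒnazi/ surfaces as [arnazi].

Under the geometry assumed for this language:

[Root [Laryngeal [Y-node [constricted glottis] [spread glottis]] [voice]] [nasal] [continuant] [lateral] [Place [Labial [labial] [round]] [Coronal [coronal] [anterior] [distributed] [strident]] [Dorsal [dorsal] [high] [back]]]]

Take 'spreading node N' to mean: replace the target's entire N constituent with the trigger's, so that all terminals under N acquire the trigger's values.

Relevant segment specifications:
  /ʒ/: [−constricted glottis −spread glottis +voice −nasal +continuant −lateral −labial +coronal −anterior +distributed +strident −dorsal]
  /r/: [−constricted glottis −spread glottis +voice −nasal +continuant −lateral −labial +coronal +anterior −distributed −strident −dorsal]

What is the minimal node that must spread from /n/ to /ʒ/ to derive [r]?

The alternation /ʒ/ → [r] changes [anterior], [distributed], [strident] and nothing else.
The smallest constituent containing every changed terminal is Coronal — each of its daughters lacks at least one of the affected features.
Spreading Coronal from /n/ overwrites each of those terminals with /n/'s values, yielding exactly [r].
[nasal], [continuant] stay as in /ʒ/ although /n/ differs there, so no node dominating them spread; among the remaining candidates Coronal is the lowest that derives the output.

Coronal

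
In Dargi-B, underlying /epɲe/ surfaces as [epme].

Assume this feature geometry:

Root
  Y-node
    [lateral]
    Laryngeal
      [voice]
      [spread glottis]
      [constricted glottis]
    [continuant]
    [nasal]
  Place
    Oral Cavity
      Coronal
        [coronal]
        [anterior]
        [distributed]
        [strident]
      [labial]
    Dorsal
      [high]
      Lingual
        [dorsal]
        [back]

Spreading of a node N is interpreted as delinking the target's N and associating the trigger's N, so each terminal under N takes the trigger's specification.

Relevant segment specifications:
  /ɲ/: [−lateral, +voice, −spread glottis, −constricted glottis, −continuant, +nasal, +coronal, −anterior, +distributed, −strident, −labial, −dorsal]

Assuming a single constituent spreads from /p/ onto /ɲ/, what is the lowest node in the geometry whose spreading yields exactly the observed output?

Comparing /ɲ/ with its surface form [m], the features that change are [labial], [coronal], [anterior], [distributed], [strident].
These terminals are all dominated by Oral Cavity, and no proper subconstituent of Oral Cavity covers them all; Oral Cavity is their lowest common ancestor.
Spreading Oral Cavity from /p/ overwrites each of those terminals with /p/'s values, yielding exactly [m].
[voice], [nasal] stay as in /ɲ/ although /p/ differs there, so no node dominating them spread; among the remaining candidates Oral Cavity is the lowest that derives the output.

Oral Cavity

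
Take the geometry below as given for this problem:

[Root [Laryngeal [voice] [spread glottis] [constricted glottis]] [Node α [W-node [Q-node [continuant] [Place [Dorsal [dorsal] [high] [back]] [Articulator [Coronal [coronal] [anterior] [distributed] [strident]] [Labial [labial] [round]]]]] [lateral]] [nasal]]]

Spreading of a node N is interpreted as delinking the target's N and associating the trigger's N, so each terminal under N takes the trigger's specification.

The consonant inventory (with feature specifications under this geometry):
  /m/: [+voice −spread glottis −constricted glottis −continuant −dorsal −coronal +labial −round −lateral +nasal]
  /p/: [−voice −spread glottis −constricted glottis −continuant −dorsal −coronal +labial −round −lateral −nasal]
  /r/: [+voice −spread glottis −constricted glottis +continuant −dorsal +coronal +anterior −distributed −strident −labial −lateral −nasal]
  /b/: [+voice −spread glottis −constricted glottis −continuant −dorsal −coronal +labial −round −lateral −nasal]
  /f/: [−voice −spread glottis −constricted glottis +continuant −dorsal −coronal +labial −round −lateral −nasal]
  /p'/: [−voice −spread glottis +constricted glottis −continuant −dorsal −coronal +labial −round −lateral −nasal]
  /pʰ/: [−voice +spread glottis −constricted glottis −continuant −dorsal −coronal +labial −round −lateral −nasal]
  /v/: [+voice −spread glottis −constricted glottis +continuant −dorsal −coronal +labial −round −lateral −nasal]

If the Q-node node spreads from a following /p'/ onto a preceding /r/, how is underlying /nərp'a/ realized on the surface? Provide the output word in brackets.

Q-node immediately or transitively dominates [continuant], [dorsal], [high], [back], [coronal], [anterior], [distributed], [strident], [labial], [round].
The target acquires /p'/'s values for everything under Q-node — [−continuant], [−dorsal], [−coronal], [+labial], [−round] — while keeping its own [voice], [spread glottis], [constricted glottis], ….
The resulting bundle matches /b/ in the inventory; substituting it for /r/ gives [nəbp'a].

[nəbp'a]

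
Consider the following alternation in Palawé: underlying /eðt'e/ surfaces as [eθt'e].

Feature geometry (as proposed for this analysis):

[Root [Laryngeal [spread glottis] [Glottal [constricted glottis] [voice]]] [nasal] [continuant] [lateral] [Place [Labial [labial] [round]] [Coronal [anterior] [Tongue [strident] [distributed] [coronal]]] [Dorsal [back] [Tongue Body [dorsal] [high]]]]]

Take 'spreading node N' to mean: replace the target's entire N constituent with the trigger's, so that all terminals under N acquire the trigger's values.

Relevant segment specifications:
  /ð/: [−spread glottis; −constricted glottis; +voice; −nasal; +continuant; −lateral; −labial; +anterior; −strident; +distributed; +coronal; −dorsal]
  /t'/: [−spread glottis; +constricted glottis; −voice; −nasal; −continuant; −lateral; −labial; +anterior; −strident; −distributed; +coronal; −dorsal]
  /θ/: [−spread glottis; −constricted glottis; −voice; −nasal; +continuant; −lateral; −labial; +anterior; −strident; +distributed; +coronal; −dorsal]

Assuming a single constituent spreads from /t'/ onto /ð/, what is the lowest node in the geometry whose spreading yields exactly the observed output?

Feature comparison: [voice] differs between /ð/ and [θ]; the remaining terminals match.
Only a single terminal changes, and /t'/ supplies the new value, so [voice] itself is the minimal spreading constituent.
[constricted glottis] — on which /t'/ differs from /ð/ — is unchanged, so neither Glottal nor anything higher can have spread; the constituent is no larger than [voice].

[voice]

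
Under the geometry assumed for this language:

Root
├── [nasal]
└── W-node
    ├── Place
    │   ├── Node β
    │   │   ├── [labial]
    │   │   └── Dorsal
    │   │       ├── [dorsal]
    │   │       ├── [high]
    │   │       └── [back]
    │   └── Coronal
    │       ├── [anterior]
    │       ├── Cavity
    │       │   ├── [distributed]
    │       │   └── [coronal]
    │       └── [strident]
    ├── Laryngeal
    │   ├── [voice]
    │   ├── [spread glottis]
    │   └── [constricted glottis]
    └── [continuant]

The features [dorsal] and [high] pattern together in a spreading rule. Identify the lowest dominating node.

Dorsal

[dorsal]: Root → W-node → Place → Node β → Dorsal → [dorsal].
[high]: Root → W-node → Place → Node β → Dorsal → [high].
The lowest node appearing on every path is Dorsal; each proper daughter of Dorsal fails to dominate at least one of the listed features.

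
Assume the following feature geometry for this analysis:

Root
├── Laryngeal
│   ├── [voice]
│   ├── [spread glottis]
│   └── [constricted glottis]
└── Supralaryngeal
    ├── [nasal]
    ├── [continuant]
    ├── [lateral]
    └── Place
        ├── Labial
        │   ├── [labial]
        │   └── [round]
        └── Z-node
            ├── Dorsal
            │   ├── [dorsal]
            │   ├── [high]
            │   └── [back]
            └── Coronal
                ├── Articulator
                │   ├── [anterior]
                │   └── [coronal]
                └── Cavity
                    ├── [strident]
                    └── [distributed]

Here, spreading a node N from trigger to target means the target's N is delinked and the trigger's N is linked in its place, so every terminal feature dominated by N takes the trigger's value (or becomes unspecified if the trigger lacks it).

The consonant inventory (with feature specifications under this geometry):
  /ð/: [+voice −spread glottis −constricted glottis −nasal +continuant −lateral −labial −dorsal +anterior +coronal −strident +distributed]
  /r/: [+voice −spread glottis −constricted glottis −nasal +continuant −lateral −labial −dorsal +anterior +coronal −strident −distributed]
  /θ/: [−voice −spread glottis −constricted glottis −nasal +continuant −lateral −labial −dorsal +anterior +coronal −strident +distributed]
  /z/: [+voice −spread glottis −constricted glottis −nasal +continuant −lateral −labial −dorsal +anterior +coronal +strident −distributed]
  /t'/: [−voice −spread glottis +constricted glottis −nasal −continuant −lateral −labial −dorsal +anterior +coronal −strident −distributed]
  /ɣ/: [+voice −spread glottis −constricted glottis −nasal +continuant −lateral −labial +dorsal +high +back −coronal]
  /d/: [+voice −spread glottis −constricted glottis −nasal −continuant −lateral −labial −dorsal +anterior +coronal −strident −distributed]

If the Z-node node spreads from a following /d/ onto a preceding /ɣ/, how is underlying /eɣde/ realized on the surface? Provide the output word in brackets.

[erde]

Terminals under Z-node in this geometry: [dorsal], [high], [back], [anterior], [coronal], [strident], [distributed].
After delinking /ɣ/'s Z-node and linking /d/'s, the affected terminals become [−dorsal], [+anterior], [+coronal], [−strident], [−distributed]; [voice], [spread glottis], [constricted glottis], … (outside Z-node) are retained from /ɣ/.
Among the inventory, only /r/ has exactly this specification, giving the surface form [erde].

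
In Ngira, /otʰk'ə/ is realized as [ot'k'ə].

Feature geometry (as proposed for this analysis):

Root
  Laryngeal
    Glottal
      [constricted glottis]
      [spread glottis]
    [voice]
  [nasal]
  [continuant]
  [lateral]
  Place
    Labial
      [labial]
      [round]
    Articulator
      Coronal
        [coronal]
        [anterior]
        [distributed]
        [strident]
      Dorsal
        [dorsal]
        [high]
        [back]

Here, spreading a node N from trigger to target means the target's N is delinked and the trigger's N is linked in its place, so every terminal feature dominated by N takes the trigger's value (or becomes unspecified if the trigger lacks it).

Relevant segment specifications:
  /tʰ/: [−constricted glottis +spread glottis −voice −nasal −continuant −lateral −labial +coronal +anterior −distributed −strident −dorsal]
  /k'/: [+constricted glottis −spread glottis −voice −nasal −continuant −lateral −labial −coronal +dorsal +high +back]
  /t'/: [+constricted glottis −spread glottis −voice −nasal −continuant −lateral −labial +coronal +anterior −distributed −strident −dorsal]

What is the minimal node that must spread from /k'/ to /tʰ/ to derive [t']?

Feature comparison: [spread glottis], [constricted glottis] differ between /tʰ/ and [t']; the remaining terminals match.
These terminals are all dominated by Glottal, and no proper subconstituent of Glottal covers them all; Glottal is their lowest common ancestor.
Spreading Glottal from /k'/ overwrites each of those terminals with /k'/'s values, yielding exactly [t'].
[dorsal], [coronal] stay as in /tʰ/ although /k'/ differs there, so no node dominating them spread; among the remaining candidates Glottal is the lowest that derives the output.

Glottal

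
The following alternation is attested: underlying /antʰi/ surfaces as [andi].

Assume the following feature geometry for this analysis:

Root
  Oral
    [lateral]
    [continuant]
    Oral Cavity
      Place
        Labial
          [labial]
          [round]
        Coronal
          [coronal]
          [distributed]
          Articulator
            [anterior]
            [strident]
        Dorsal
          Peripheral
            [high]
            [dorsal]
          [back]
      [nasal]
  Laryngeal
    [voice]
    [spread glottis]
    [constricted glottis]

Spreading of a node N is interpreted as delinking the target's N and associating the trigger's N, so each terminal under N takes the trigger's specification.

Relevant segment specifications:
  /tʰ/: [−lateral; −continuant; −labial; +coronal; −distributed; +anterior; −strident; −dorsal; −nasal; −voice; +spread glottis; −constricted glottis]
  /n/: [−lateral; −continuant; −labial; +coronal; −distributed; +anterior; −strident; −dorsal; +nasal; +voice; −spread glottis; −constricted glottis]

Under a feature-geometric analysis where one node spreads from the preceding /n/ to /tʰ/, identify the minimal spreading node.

Laryngeal

Comparing /tʰ/ with its surface form [d], the features that change are [voice], [spread glottis].
These terminals are all dominated by Laryngeal, and no proper subconstituent of Laryngeal covers them all; Laryngeal is their lowest common ancestor.
Spreading Laryngeal from /n/ overwrites each of those terminals with /n/'s values, yielding exactly [d].
Since [nasal] is preserved even though /n/ disagrees there, no node above Laryngeal spread.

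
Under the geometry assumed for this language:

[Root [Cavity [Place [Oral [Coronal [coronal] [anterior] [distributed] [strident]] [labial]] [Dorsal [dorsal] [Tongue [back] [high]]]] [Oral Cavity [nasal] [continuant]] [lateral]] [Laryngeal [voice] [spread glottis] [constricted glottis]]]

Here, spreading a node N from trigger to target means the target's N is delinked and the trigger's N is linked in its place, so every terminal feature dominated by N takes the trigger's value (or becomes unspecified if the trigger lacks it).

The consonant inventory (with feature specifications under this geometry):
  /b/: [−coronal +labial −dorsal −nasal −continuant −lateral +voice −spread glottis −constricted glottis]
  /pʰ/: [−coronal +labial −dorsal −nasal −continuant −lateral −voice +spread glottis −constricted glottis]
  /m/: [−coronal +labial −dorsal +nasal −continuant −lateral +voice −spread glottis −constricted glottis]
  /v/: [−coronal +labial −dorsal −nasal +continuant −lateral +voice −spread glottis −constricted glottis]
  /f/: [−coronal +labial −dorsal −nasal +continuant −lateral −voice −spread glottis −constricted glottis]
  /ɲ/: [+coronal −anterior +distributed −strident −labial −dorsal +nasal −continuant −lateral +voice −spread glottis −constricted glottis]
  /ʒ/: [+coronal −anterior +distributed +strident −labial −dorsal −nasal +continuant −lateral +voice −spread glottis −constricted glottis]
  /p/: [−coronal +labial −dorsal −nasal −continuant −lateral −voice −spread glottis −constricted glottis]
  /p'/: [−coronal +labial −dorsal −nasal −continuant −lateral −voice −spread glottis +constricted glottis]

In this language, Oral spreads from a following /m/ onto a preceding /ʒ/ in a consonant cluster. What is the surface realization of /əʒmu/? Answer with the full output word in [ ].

[əvmu]

Oral immediately or transitively dominates [coronal], [anterior], [distributed], [strident], [labial].
After delinking /ʒ/'s Oral and linking /m/'s, the affected terminals become [−coronal], [+labial]; [dorsal], [nasal], [continuant], … (outside Oral) are retained from /ʒ/.
This feature bundle is that of [v], so /əʒmu/ surfaces as [əvmu].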